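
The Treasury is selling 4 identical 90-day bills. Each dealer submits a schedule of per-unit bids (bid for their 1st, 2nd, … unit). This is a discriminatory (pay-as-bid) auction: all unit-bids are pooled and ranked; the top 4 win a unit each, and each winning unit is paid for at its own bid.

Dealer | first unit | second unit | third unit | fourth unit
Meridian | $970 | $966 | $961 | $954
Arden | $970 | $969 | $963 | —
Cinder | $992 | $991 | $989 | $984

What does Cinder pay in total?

Pooled unit-bids ranked (top 4): 992 (Cinder-1), 991 (Cinder-2), 989 (Cinder-3), 984 (Cinder-4)
Next rejected bid: $970 (not a price — pay-as-bid).
Cinder's winning unit-bids: 992 + 991 + 989 + 984 = $3,956.

Cinder pays $3,956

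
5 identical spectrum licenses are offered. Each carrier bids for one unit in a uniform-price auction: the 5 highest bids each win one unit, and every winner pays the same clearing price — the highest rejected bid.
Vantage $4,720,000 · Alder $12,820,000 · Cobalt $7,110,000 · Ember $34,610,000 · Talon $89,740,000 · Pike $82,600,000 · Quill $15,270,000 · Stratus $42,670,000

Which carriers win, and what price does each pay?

Sorting: 89,740,000 (Talon), 82,600,000 (Pike), 42,670,000 (Stratus), 34,610,000 (Ember), 15,270,000 (Quill), 12,820,000 (Alder), 7,110,000 (Cobalt), …
Top 5: Talon, Pike, Stratus, Ember, Quill.
First losing bid is Alder's $12,820,000, which sets the uniform price.

Talon, Pike, Stratus, Ember, Quill; each pays $12,820,000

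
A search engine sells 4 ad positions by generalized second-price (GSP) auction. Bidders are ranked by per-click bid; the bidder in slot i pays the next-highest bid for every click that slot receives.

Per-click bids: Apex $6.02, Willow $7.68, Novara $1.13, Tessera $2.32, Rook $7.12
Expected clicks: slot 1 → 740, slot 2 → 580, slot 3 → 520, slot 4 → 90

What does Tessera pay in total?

Per-click bids in order: $7.68 (Willow) > $7.12 (Rook) > $6.02 (Apex) > $2.32 (Tessera) > $1.13 (Novara)
Tessera holds slot 4 → pays next bid $1.13 × 90 clicks = $101.70.

Tessera pays $101.70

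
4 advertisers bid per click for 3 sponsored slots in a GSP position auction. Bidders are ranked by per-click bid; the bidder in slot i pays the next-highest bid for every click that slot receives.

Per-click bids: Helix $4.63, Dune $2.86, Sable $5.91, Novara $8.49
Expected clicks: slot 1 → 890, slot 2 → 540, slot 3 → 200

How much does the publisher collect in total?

Sorting advertisers: $8.49 (Novara) > $5.91 (Sable) > $4.63 (Helix) > $2.86 (Dune)
Slot 1: Novara pays $5.91 × 890 = $5259.90
Slot 2: Sable pays $4.63 × 540 = $2500.20
Slot 3: Helix pays $2.86 × 200 = $572.00
Total = $8332.10

Total revenue: $8332.10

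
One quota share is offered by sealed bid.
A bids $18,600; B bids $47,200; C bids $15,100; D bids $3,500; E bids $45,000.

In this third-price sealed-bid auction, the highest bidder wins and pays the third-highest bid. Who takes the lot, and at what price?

Bids ranked: 47,200 (B) > 45,000 (E) > 18,600 (A) > 15,100 (C) > 3,500 (D)
B is highest; pays the third-highest bid, $18,600.

B pays $18,600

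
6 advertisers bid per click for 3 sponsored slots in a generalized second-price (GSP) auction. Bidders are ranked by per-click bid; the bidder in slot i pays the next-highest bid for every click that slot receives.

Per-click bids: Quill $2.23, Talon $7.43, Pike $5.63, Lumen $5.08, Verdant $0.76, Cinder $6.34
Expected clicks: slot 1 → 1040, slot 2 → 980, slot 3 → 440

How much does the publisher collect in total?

Total revenue: $14346.20

Per-click bids in order: $7.43 (Talon) > $6.34 (Cinder) > $5.63 (Pike) > $5.08 (Lumen) > …
Slot 1: Talon pays $6.34 × 1040 = $6593.60
Slot 2: Cinder pays $5.63 × 980 = $5517.40
Slot 3: Pike pays $5.08 × 440 = $2235.20
Total = $14346.20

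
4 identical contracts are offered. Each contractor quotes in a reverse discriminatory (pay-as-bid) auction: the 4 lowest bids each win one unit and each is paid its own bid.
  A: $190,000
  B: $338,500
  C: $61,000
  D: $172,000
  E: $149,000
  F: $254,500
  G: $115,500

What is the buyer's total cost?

Sorting: 61,000 (C), 115,500 (G), 149,000 (E), 172,000 (D), 190,000 (A), 254,500 (F), …
Winners (4 units): C, G, E, D.
Total cost = 61,000 + 115,500 + 149,000 + 172,000 = $497,500.

Total cost: $497,500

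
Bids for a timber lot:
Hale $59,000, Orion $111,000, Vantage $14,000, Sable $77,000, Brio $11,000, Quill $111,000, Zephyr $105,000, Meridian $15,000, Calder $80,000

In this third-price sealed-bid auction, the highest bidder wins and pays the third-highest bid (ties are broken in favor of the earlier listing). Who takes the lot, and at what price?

Orion pays $105,000

Bids in order: 111,000 (Orion) > 111,000 (Quill) > 105,000 (Zephyr) > 80,000 (Calder) > 77,000 (Sable) > 59,000 (Hale) > …
Orion and Quill tie at $111,000; tie-break gives it to Orion.
Orion wins; payment is bid #3 in the ranking = $105,000.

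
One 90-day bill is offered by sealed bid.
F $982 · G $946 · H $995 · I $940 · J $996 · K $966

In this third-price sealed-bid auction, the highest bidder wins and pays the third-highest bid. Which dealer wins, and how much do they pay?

J pays $982

Third-price sealed-bid auction: the highest bidder wins and pays the third-highest bid.
Bids in order: 996 (J) > 995 (H) > 982 (F) > 966 (K) > 946 (G) > 940 (I)
J is highest; pays the third-highest bid, $982.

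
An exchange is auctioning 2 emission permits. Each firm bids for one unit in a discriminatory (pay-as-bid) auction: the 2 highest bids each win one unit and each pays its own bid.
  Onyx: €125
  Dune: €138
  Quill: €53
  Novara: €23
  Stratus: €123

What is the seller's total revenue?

Total revenue: €263

Ordering the bids: 138 (Dune), 125 (Onyx), 123 (Stratus), 53 (Quill), …
Top 2: Dune, Onyx.
Total revenue = 138 + 125 = €263.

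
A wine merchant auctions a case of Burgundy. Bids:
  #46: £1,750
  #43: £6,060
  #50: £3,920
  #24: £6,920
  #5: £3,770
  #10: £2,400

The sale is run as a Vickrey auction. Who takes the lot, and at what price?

Bids ranked: 6,920 (#24) > 6,060 (#43) > 3,920 (#50) > 3,770 (#5) > 2,400 (#10) > 1,750 (#46)
Second-price: #24 pays #43's bid of £6,060.

#24 pays £6,060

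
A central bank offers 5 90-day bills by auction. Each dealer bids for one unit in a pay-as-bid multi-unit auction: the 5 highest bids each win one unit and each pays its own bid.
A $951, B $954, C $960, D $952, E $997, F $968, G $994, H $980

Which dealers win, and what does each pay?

Sorting: 997 (E), 994 (G), 980 (H), 968 (F), 960 (C), 954 (B), 952 (D), …
Top 5: E, G, H, F, C.
Each winner pays its own bid: E $997, G $994, H $980, F $968, C $960.

E $997, G $994, H $980, F $968, C $960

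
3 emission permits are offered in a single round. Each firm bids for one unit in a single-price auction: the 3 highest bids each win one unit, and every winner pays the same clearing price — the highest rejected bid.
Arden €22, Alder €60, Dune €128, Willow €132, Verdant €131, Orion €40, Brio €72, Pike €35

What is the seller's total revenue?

Total revenue: €216

Bids ranked high→low: 132 (Willow), 131 (Verdant), 128 (Dune), 72 (Brio), 60 (Alder), …
Top 3: Willow, Verdant, Dune.
First losing bid is Brio's €72, which sets the uniform price.
Total revenue = 3 × €72 = €216.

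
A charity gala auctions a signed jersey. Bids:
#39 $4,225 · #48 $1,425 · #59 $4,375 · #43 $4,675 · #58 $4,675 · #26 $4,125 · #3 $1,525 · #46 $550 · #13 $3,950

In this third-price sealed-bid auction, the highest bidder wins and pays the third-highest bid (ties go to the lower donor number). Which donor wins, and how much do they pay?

Third-price sealed-bid auction: the highest bidder wins and pays the third-highest bid.
Bids in order: 4,675 (#43) > 4,675 (#58) > 4,375 (#59) > 4,225 (#39) > 4,125 (#26) > 3,950 (#13) > …
Tie at $4,675 → #43 wins by tie-break.
#43 is highest; pays the third-highest bid, $4,375.

#43 pays $4,375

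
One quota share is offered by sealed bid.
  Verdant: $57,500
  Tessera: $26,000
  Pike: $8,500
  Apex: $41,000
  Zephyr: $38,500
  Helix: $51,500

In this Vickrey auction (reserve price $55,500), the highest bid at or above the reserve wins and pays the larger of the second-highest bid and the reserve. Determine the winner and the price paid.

Verdant pays $55,500

Sorting bids: 57,500 (Verdant) > 51,500 (Helix) > 41,000 (Apex) > 38,500 (Zephyr) > 26,000 (Tessera) > 8,500 (Pike)
Highest eligible bid: Verdant at $57,500.
Second-highest bid $51,500 is below the reserve $55,500, so the reserve binds → payment $55,500.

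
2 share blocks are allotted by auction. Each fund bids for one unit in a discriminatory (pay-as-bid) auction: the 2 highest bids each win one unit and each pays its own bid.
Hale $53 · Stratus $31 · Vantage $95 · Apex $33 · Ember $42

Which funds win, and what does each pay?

Sorting: 95 (Vantage), 53 (Hale), 42 (Ember), 33 (Apex), …
The 2 highest are Vantage, Hale.
Each winner pays its own bid: Vantage $95, Hale $53.

Vantage $95, Hale $53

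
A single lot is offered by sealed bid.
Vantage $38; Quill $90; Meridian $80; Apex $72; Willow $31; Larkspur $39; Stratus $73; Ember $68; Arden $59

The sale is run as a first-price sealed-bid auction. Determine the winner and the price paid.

Quill pays $90

Rule: the highest bidder wins and pays their own bid.
Bids ranked: 90 (Quill) > 80 (Meridian) > 73 (Stratus) > 72 (Apex) > 68 (Ember) > 59 (Arden) > …
First-price: Quill pays what they bid, $90.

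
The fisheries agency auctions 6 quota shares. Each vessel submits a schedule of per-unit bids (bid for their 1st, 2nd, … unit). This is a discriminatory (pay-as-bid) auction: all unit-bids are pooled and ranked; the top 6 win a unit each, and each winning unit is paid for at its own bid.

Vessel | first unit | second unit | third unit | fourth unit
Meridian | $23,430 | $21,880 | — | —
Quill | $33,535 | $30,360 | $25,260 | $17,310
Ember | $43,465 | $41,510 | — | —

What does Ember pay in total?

Merging the schedules and taking the best 6: 43,465 (Ember-1), 41,510 (Ember-2), 33,535 (Quill-1), 30,360 (Quill-2), 25,260 (Quill-3), 23,430 (Meridian-1)
Next rejected bid: $21,880 (not a price — pay-as-bid).
Ember's winning unit-bids: 43,465 + 41,510 = $84,975.

Ember pays $84,975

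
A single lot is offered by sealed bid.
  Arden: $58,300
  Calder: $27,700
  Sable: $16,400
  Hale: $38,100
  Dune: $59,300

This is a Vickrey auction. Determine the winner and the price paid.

Sorting bids: 59,300 (Dune) > 58,300 (Arden) > 38,100 (Hale) > 27,700 (Calder) > 16,400 (Sable)
Dune wins with the highest bid; price is set by the runner-up at $58,300.

Dune pays $58,300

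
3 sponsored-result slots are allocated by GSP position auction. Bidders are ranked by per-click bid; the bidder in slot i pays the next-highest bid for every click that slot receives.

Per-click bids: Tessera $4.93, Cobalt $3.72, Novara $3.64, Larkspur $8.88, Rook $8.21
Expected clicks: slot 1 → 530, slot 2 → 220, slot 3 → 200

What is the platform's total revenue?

Total revenue: $6179.90

Ranked by bid: $8.88 (Larkspur) > $8.21 (Rook) > $4.93 (Tessera) > $3.72 (Cobalt) > …
Slot 1: Larkspur pays $8.21 × 530 = $4351.30
Slot 2: Rook pays $4.93 × 220 = $1084.60
Slot 3: Tessera pays $3.72 × 200 = $744.00
Total = $6179.90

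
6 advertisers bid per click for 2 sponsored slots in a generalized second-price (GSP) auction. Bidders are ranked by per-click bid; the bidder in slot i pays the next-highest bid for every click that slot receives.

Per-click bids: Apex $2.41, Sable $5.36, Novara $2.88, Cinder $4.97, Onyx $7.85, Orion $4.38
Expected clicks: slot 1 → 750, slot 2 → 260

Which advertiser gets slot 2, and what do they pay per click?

Sable; $4.97 per click

Sorting advertisers: $7.85 (Onyx) > $5.36 (Sable) > $4.97 (Cinder) > …
Slot 2 goes to the second-ranked bidder, Sable, who pays the next bid down: $4.97/click.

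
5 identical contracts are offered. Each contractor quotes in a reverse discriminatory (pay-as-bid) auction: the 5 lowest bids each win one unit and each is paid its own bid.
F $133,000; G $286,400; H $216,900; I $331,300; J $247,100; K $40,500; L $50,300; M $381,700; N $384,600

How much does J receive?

Bids ranked low→high: 40,500 (K), 50,300 (L), 133,000 (F), 216,900 (H), 247,100 (J), 286,400 (G), 331,300 (I), …
Winners (5 units): K, L, F, H, J.
J wins → own bid $247,100.

J is paid $247,100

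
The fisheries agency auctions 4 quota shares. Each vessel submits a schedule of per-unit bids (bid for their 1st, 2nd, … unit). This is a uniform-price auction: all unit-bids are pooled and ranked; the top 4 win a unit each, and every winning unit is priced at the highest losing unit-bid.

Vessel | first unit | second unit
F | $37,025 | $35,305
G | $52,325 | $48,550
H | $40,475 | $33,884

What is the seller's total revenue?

Merging the schedules and taking the best 4: 52,325 (G-1), 48,550 (G-2), 40,475 (H-1), 37,025 (F-1)
First bid not allocated: $35,305.
Allocation: F 1, G 2, H 1. Every unit priced at $35,305.
Revenue = 4 × 35,305 = $141,220.

Total revenue: $141,220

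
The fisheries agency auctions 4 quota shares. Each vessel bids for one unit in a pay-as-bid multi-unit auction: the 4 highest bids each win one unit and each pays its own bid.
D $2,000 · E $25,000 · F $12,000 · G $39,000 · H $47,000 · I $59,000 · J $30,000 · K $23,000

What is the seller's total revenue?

Total revenue: $175,000

Bids ranked high→low: 59,000 (I), 47,000 (H), 39,000 (G), 30,000 (J), 25,000 (E), 23,000 (K), …
Top 4: I, H, G, J.
Total revenue = 59,000 + 47,000 + 39,000 + 30,000 = $175,000.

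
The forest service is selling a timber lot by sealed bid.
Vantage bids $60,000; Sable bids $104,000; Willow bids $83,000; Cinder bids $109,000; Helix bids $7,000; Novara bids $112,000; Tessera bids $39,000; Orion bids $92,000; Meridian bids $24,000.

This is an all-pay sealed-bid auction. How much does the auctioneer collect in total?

Rule: the highest bidder wins the item, but every bidder pays their own bid.
Bids in order: 112,000 (Novara) > 109,000 (Cinder) > 104,000 (Sable) > 92,000 (Orion) > 83,000 (Willow) > 60,000 (Vantage) > …
Every bidder forfeits their bid regardless of winning.
Revenue = 60,000 + 104,000 + 83,000 + 109,000 + 7,000 + 112,000 + 39,000 + 92,000 + 24,000 = $630,000.

Total revenue: $630,000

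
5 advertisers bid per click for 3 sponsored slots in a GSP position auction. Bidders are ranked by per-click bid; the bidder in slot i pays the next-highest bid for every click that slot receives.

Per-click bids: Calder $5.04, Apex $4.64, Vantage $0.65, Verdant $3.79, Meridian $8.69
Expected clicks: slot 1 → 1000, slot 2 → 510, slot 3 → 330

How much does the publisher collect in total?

Total revenue: $8657.10

Ranked by bid: $8.69 (Meridian) > $5.04 (Calder) > $4.64 (Apex) > $3.79 (Verdant) > …
Slot 1: Meridian pays $5.04 × 1000 = $5040.00
Slot 2: Calder pays $4.64 × 510 = $2366.40
Slot 3: Apex pays $3.79 × 330 = $1250.70
Total = $8657.10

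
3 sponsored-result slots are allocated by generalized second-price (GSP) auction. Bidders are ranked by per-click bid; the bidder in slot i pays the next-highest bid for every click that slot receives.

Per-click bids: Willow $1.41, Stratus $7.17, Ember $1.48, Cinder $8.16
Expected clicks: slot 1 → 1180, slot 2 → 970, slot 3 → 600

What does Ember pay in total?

Per-click bids in order: $8.16 (Cinder) > $7.17 (Stratus) > $1.48 (Ember) > $1.41 (Willow)
Ember holds slot 3 → pays next bid $1.41 × 600 clicks = $846.00.

Ember pays $846.00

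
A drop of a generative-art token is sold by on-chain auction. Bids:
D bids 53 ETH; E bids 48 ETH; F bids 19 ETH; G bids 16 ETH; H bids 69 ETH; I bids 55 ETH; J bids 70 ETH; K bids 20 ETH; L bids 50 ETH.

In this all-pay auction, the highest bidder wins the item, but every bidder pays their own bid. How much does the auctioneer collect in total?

Rule: the highest bidder wins the item, but every bidder pays their own bid.
Bids ranked: 70 (J) > 69 (H) > 55 (I) > 53 (D) > 50 (L) > 48 (E) > …
J wins with the top bid; all bids are sunk regardless.
Every bidder forfeits their bid regardless of winning.
Revenue = 53 + 48 + 19 + 16 + 69 + 55 + 70 + 20 + 50 = 400 ETH.

Total revenue: 400 ETH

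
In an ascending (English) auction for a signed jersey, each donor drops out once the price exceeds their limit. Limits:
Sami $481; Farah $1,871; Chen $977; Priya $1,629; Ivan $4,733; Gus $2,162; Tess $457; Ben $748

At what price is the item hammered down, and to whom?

Ivan wins at $2,162

Sorting limits: 4,733 (Ivan) > 2,162 (Gus) > 1,871 (Farah) > 1,629 (Priya) > 977 (Chen) > 748 (Ben) > …
Bidding ends when Gus exits at $2,162; Ivan takes it.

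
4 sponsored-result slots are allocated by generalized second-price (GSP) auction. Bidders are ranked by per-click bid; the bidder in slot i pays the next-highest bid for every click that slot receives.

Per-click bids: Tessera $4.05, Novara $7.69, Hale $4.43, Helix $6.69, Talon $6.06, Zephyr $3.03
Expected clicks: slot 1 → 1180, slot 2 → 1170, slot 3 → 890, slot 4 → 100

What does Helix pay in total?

Helix pays $7090.20

Ranked by bid: $7.69 (Novara) > $6.69 (Helix) > $6.06 (Talon) > $4.43 (Hale) > $4.05 (Tessera) > …
Helix holds slot 2 → pays next bid $6.06 × 1170 clicks = $7090.20.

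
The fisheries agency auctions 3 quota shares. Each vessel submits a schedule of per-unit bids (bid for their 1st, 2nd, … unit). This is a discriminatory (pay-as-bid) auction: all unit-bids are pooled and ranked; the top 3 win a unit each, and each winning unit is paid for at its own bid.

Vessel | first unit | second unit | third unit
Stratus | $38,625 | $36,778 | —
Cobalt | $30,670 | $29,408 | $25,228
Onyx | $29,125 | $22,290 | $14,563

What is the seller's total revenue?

All unit-bids, highest first — top 3: 38,625 (Stratus-1), 36,778 (Stratus-2), 30,670 (Cobalt-1)
Next rejected bid: $29,408 (not a price — pay-as-bid).
Each winning unit pays its own bid.
Revenue = 38,625 + 36,778 + 30,670 = $106,073.

Total revenue: $106,073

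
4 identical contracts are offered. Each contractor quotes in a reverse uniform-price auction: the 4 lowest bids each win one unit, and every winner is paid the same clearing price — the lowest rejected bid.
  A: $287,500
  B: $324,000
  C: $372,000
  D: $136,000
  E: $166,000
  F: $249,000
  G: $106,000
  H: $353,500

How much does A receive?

A is paid $0

Bids ranked low→high: 106,000 (G), 136,000 (D), 166,000 (E), 249,000 (F), 287,500 (A), 324,000 (B), …
The 4 lowest are G, D, E, F.
First losing bid is A's $287,500, which sets the uniform price.
A does not win → is paid $0.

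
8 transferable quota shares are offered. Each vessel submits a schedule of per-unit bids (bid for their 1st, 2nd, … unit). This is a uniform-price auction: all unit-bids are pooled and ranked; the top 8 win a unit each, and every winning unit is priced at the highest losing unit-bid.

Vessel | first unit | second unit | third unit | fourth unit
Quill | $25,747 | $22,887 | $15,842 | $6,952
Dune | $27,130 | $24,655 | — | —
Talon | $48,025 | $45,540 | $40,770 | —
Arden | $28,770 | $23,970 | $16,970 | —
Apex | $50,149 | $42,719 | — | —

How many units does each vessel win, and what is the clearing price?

Pooled unit-bids ranked (top 8): 50,149 (Apex-1), 48,025 (Talon-1), 45,540 (Talon-2), 42,719 (Apex-2), 40,770 (Talon-3), 28,770 (Arden-1), 27,130 (Dune-1), 25,747 (Quill-1)
First bid not allocated: $24,655.
Allocation: Apex 2, Arden 1, Dune 1, Quill 1, Talon 3.

Apex 2, Arden 1, Dune 1, Quill 1, Talon 3; clearing price $24,655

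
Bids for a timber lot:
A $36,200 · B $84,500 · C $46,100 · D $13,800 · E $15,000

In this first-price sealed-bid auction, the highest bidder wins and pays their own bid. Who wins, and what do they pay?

First-price sealed-bid auction: the highest bidder wins and pays their own bid.
Bids ranked: 84,500 (B) > 46,100 (C) > 36,200 (A) > 15,000 (E) > 13,800 (D)
B is highest → pays own bid, $84,500.

B pays $84,500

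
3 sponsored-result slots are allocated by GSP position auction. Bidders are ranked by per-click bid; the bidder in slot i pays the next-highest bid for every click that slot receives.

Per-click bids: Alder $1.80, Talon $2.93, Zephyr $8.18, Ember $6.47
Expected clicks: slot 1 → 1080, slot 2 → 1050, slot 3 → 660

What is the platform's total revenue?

Sorting advertisers: $8.18 (Zephyr) > $6.47 (Ember) > $2.93 (Talon) > $1.80 (Alder)
Slot 1: Zephyr pays $6.47 × 1080 = $6987.60
Slot 2: Ember pays $2.93 × 1050 = $3076.50
Slot 3: Talon pays $1.80 × 660 = $1188.00
Total = $11252.10

Total revenue: $11252.10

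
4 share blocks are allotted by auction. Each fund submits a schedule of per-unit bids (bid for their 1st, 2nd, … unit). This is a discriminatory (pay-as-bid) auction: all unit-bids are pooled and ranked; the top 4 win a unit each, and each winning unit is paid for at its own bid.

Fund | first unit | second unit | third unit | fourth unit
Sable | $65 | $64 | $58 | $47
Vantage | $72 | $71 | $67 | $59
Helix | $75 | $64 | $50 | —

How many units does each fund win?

Helix 1, Vantage 3

Merging the schedules and taking the best 4: 75 (Helix-1), 72 (Vantage-1), 71 (Vantage-2), 67 (Vantage-3)
Next rejected bid: $65 (not a price — pay-as-bid).
Allocation: Helix 1, Vantage 3.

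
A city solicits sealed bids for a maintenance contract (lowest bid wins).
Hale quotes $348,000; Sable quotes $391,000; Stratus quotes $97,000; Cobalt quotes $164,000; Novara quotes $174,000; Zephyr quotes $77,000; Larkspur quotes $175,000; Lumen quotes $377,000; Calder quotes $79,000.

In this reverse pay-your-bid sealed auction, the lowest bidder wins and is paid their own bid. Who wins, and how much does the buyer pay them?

Zephyr is paid $77,000

Reverse pay-your-bid sealed auction: the lowest bidder wins and is paid their own bid.
Sorting bids: 77,000 (Zephyr) < 79,000 (Calder) < 97,000 (Stratus) < 164,000 (Cobalt) < 174,000 (Novara) < 175,000 (Larkspur) < …
First-price: Zephyr is paid what they bid, $77,000.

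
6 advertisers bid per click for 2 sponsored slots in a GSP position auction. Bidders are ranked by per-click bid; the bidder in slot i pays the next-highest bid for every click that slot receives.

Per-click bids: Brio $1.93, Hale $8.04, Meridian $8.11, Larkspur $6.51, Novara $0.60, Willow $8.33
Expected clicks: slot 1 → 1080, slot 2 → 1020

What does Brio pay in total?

Ranked by bid: $8.33 (Willow) > $8.11 (Meridian) > $8.04 (Hale) > …
Brio ranks below slot 2 → no slot, pays nothing.

Brio pays $0.00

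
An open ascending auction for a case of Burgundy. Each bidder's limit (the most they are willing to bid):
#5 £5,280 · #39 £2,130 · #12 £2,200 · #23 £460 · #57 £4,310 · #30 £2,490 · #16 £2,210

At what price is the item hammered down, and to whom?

Ascending (English) auction: the price rises until one bidder remains; the winner pays the price at which the last rival dropped out.
Sorting limits: 5,280 (#5) > 4,310 (#57) > 2,490 (#30) > 2,210 (#16) > 2,200 (#12) > 2,130 (#39) > …
Bidding ends when #57 exits at £4,310; #5 takes it.

#5 wins at £4,310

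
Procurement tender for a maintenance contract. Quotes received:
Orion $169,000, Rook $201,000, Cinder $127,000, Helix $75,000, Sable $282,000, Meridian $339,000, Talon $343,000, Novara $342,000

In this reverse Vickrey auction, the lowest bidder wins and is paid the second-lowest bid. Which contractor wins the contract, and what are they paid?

Helix is paid $127,000

Reverse Vickrey auction: the lowest bidder wins and is paid the second-lowest bid.
Bids ranked: 75,000 (Helix) < 127,000 (Cinder) < 169,000 (Orion) < 201,000 (Rook) < 282,000 (Sable) < 339,000 (Meridian) < …
Second-price: Helix is paid Cinder's bid of $127,000.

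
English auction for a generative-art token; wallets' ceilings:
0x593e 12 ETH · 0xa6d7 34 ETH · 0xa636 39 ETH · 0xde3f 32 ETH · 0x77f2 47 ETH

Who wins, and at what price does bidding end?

Ascending (English) auction: the price rises until one bidder remains; the winner pays the price at which the last rival dropped out.
Limits ranked: 47 (0x77f2) > 39 (0xa636) > 34 (0xa6d7) > 32 (0xde3f) > 12 (0x593e)
Once the price passes 39 ETH, only 0x77f2 is left; the hammer falls at 0xa636's limit of 39 ETH.

0x77f2 wins at 39 ETH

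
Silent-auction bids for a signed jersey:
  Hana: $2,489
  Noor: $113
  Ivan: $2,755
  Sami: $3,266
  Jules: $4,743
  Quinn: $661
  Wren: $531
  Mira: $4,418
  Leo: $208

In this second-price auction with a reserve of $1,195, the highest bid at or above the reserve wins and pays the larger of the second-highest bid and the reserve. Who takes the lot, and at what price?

Bids in order: 4,743 (Jules) > 4,418 (Mira) > 3,266 (Sami) > 2,755 (Ivan) > 2,489 (Hana) > 661 (Quinn) > …
Highest eligible bid: Jules at $4,743.
Second-highest bid $4,418 exceeds the reserve $1,195 → payment $4,418.

Jules pays $4,418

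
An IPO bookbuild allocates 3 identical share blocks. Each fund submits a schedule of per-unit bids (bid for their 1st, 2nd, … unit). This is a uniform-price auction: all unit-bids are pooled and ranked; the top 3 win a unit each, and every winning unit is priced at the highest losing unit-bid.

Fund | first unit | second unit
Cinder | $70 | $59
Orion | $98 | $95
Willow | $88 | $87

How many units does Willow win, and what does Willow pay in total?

Willow: 1 unit, pays $87

Merging the schedules and taking the best 3: 98 (Orion-1), 95 (Orion-2), 88 (Willow-1)
First bid not allocated: $87.
Willow wins 1 unit(s) at $87 each.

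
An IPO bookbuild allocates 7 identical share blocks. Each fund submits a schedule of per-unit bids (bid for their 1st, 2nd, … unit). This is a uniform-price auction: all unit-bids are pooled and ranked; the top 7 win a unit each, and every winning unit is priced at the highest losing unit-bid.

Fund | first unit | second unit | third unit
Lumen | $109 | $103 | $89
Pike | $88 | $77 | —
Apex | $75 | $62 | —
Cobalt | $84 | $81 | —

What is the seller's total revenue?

Total revenue: $525

Pooled unit-bids ranked (top 7): 109 (Lumen-1), 103 (Lumen-2), 89 (Lumen-3), 88 (Pike-1), 84 (Cobalt-1), 81 (Cobalt-2), 77 (Pike-2)
Highest rejected unit-bid = $75.
Allocation: Cobalt 2, Lumen 3, Pike 2. Every unit priced at $75.
Revenue = 7 × 75 = $525.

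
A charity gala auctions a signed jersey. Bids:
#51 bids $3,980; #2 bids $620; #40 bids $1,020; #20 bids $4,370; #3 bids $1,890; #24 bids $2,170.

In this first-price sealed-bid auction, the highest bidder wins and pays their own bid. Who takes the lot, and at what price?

Bids in order: 4,370 (#20) > 3,980 (#51) > 2,170 (#24) > 1,890 (#3) > 1,020 (#40) > 620 (#2)
First-price: #20 pays what they bid, $4,370.

#20 pays $4,370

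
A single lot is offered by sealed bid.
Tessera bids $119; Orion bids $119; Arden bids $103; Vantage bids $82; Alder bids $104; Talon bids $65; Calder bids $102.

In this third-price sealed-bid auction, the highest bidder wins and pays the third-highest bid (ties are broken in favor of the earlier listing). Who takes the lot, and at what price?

Tessera pays $104

Bids in order: 119 (Tessera) > 119 (Orion) > 104 (Alder) > 103 (Arden) > 102 (Calder) > 82 (Vantage) > …
Tessera and Orion tie at $119; tie-break gives it to Tessera.
Tessera wins; payment is bid #3 in the ranking = $104.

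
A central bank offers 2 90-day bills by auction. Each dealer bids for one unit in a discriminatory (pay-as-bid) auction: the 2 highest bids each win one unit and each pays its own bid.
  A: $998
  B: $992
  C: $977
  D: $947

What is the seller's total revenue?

Total revenue: $1,990

Bids ranked high→low: 998 (A), 992 (B), 977 (C), 947 (D)
The 2 highest are A, B.
Total revenue = 998 + 992 = $1,990.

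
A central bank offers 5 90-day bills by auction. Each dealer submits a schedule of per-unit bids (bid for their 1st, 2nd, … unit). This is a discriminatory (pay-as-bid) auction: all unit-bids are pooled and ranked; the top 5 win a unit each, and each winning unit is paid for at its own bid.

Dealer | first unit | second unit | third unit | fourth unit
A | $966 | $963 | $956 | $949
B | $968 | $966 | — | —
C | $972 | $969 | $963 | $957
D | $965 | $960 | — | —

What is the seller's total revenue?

Total revenue: $4,841

All unit-bids, highest first — top 5: 972 (C-1), 969 (C-2), 968 (B-1), 966 (A-1), 966 (B-2)
Next rejected bid: $965 (not a price — pay-as-bid).
Each winning unit pays its own bid.
Revenue = 972 + 969 + 968 + 966 + 966 = $4,841.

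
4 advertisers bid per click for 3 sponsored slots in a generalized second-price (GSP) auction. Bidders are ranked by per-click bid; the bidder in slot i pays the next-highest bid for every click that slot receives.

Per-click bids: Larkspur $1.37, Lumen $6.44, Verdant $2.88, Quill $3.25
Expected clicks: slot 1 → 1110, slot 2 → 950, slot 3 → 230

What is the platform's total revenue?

Total revenue: $6658.60

Sorting advertisers: $6.44 (Lumen) > $3.25 (Quill) > $2.88 (Verdant) > $1.37 (Larkspur)
Slot 1: Lumen pays $3.25 × 1110 = $3607.50
Slot 2: Quill pays $2.88 × 950 = $2736.00
Slot 3: Verdant pays $1.37 × 230 = $315.10
Total = $6658.60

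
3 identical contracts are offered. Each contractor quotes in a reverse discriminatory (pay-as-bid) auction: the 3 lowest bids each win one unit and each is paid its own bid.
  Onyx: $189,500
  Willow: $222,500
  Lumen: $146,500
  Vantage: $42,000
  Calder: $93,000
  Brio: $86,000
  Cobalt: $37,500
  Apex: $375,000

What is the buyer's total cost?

Total cost: $165,500

Sorting: 37,500 (Cobalt), 42,000 (Vantage), 86,000 (Brio), 93,000 (Calder), 146,500 (Lumen), …
Winners (3 units): Cobalt, Vantage, Brio.
Total cost = 37,500 + 42,000 + 86,000 = $165,500.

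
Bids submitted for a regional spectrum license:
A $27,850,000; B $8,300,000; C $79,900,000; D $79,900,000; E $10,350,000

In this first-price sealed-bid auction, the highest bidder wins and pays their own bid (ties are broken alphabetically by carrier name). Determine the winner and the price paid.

Sorting bids: 79,900,000 (C) > 79,900,000 (D) > 27,850,000 (A) > 10,350,000 (E) > 8,300,000 (B)
C and D tie at $79,900,000; tie-break gives it to C.
C is highest → pays own bid, $79,900,000.

C pays $79,900,000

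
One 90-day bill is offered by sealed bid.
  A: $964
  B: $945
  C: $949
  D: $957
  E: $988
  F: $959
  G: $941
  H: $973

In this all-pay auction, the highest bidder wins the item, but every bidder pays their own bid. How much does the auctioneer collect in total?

Total revenue: $7,676

Bids in order: 988 (E) > 973 (H) > 964 (A) > 959 (F) > 957 (D) > 949 (C) > …
E wins with the top bid; all bids are sunk regardless.
Every bidder forfeits their bid regardless of winning.
Revenue = 964 + 945 + 949 + 957 + 988 + 959 + 941 + 973 = $7,676.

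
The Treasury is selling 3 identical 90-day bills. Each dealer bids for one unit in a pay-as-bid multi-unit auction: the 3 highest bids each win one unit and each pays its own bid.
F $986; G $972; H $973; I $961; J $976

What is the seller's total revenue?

Bids ranked high→low: 986 (F), 976 (J), 973 (H), 972 (G), 961 (I)
The 3 highest are F, J, H.
Total revenue = 986 + 976 + 973 = $2,935.

Total revenue: $2,935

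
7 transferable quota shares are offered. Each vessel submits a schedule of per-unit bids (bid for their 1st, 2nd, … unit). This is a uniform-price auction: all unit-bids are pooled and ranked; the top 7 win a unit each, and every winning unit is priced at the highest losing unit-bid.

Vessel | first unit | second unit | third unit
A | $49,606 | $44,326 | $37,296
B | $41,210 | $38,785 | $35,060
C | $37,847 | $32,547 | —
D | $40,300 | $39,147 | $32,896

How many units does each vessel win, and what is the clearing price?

A 2, B 2, C 1, D 2; clearing price $37,296

Merging the schedules and taking the best 7: 49,606 (A-1), 44,326 (A-2), 41,210 (B-1), 40,300 (D-1), 39,147 (D-2), 38,785 (B-2), 37,847 (C-1)
The (k+1)-th unit-bid is $37,296.
Allocation: A 2, B 2, C 1, D 2.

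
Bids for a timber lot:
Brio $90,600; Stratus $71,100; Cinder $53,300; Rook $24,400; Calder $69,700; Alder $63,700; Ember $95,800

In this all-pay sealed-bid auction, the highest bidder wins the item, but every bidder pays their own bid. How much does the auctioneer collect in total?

Total revenue: $468,600

Bids ranked: 95,800 (Ember) > 90,600 (Brio) > 71,100 (Stratus) > 69,700 (Calder) > 63,700 (Alder) > 53,300 (Cinder) > …
Ember wins with the top bid; all bids are sunk regardless.
Every bidder forfeits their bid regardless of winning.
Revenue = 90,600 + 71,100 + 53,300 + 24,400 + 69,700 + 63,700 + 95,800 = $468,600.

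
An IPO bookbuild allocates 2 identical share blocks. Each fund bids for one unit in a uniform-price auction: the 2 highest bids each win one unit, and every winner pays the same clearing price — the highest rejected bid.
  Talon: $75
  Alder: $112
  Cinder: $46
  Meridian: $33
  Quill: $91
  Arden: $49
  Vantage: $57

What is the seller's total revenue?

Sorting: 112 (Alder), 91 (Quill), 75 (Talon), 57 (Vantage), …
Top 2: Alder, Quill.
Highest unsuccessful bid: $75 → clearing price.
Total revenue = 2 × $75 = $150.

Total revenue: $150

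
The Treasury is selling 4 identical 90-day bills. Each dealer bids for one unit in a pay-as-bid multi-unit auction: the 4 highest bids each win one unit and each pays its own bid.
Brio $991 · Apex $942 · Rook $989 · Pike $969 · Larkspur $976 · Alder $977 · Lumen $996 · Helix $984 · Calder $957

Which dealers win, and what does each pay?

Sorting: 996 (Lumen), 991 (Brio), 989 (Rook), 984 (Helix), 977 (Alder), 976 (Larkspur), …
Top 4: Lumen, Brio, Rook, Helix.
Each winner pays its own bid: Lumen $996, Brio $991, Rook $989, Helix $984.

Lumen $996, Brio $991, Rook $989, Helix $984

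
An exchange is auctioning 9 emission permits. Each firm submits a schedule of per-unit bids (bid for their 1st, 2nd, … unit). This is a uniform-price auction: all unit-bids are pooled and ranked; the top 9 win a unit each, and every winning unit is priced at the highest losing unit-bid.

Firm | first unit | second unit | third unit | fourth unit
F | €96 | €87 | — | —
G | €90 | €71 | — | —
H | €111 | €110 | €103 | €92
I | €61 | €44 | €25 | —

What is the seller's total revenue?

Merging the schedules and taking the best 9: 111 (H-1), 110 (H-2), 103 (H-3), 96 (F-1), 92 (H-4), 90 (G-1), 87 (F-2), 71 (G-2), 61 (I-1)
The (k+1)-th unit-bid is €44.
Allocation: F 2, G 2, H 4, I 1. Every unit priced at €44.
Revenue = 9 × 44 = €396.

Total revenue: €396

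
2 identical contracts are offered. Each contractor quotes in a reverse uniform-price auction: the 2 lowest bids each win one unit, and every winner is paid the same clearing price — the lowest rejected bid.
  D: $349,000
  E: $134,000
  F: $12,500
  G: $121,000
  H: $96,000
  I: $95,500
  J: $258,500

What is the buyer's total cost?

Sorting: 12,500 (F), 95,500 (I), 96,000 (H), 121,000 (G), …
Winners (2 units): F, I.
Clearing price = lowest rejected bid = $96,000.
Total cost = 2 × $96,000 = $192,000.

Total cost: $192,000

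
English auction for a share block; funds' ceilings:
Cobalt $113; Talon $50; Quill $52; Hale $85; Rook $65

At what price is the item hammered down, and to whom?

Cobalt wins at $85

Rule: the price rises until one bidder remains; the winner pays the price at which the last rival dropped out.
Limits in order: 113 (Cobalt) > 85 (Hale) > 65 (Rook) > 52 (Quill) > 50 (Talon)
Once the price passes $85, only Cobalt is left; the hammer falls at Hale's limit of $85.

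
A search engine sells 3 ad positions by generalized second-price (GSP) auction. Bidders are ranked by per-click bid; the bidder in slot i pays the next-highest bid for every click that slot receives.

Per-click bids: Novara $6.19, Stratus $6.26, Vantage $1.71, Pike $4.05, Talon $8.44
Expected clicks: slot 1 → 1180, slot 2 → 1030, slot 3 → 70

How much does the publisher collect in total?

Total revenue: $14046.00

Per-click bids in order: $8.44 (Talon) > $6.26 (Stratus) > $6.19 (Novara) > $4.05 (Pike) > …
Slot 1: Talon pays $6.26 × 1180 = $7386.80
Slot 2: Stratus pays $6.19 × 1030 = $6375.70
Slot 3: Novara pays $4.05 × 70 = $283.50
Total = $14046.00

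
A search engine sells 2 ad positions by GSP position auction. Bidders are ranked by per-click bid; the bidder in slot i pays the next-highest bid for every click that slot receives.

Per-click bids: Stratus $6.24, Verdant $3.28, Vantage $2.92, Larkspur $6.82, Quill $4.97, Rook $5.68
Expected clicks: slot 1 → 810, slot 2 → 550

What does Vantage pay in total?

Vantage pays $0.00

Sorting advertisers: $6.82 (Larkspur) > $6.24 (Stratus) > $5.68 (Rook) > …
Vantage ranks below slot 2 → no slot, pays nothing.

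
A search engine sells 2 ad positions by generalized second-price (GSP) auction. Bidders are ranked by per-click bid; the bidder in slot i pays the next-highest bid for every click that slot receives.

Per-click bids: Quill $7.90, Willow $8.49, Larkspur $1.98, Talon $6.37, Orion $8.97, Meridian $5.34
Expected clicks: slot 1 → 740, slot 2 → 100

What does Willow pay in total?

Sorting advertisers: $8.97 (Orion) > $8.49 (Willow) > $7.90 (Quill) > …
Willow holds slot 2 → pays next bid $7.90 × 100 clicks = $790.00.

Willow pays $790.00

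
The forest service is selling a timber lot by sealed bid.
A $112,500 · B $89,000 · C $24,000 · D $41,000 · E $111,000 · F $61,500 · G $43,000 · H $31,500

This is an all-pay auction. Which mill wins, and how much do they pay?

A pays $112,500

Bids in order: 112,500 (A) > 111,000 (E) > 89,000 (B) > 61,500 (F) > 43,000 (G) > 41,000 (D) > …
A is highest and takes the item; every bidder forfeits their bid.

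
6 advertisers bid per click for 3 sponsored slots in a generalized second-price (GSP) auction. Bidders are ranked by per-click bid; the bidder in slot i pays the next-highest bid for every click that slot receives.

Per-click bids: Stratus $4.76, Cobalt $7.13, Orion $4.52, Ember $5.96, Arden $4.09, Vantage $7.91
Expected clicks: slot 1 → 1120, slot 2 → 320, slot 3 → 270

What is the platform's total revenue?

Total revenue: $11178.00

Ranked by bid: $7.91 (Vantage) > $7.13 (Cobalt) > $5.96 (Ember) > $4.76 (Stratus) > …
Slot 1: Vantage pays $7.13 × 1120 = $7985.60
Slot 2: Cobalt pays $5.96 × 320 = $1907.20
Slot 3: Ember pays $4.76 × 270 = $1285.20
Total = $11178.00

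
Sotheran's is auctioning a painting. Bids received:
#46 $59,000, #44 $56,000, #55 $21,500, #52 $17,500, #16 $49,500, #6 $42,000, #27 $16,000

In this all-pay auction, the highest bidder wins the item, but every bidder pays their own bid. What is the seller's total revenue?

Total revenue: $261,500

Rule: the highest bidder wins the item, but every bidder pays their own bid.
Sorting bids: 59,000 (#46) > 56,000 (#44) > 49,500 (#16) > 42,000 (#6) > 21,500 (#55) > 17,500 (#52) > …
Every bidder forfeits their bid regardless of winning.
Revenue = 59,000 + 56,000 + 21,500 + 17,500 + 49,500 + 42,000 + 16,000 = $261,500.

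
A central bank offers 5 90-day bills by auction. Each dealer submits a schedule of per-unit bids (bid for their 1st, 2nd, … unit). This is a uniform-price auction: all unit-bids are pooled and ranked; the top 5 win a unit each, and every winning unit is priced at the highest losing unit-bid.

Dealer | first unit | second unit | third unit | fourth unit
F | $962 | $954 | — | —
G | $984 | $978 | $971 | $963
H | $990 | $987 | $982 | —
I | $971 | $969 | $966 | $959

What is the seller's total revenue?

Total revenue: $4,855

Pooled unit-bids ranked (top 5): 990 (H-1), 987 (H-2), 984 (G-1), 982 (H-3), 978 (G-2)
Highest rejected unit-bid = $971.
Allocation: G 2, H 3. Every unit priced at $971.
Revenue = 5 × 971 = $4,855.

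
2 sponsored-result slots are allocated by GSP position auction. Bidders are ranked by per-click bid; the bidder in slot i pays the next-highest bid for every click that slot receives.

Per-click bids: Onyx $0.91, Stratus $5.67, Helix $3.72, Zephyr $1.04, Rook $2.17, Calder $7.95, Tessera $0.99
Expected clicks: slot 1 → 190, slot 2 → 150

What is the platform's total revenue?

Total revenue: $1635.30

Per-click bids in order: $7.95 (Calder) > $5.67 (Stratus) > $3.72 (Helix) > …
Slot 1: Calder pays $5.67 × 190 = $1077.30
Slot 2: Stratus pays $3.72 × 150 = $558.00
Total = $1635.30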